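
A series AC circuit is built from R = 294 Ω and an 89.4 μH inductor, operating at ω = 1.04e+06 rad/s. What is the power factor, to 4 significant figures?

X_L = ωL = 92.98 Ω
Z = 294.0 + j92.98 Ω
|Z| = √(294.0² + 92.98²) = 308.4 Ω
∠Z = arctan(92.98/294.0) = 17.55°
cos φ = cos(17.55°) = 0.9535

0.9535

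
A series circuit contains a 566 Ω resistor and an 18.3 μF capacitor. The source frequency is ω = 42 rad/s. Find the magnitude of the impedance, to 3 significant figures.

1420 Ω

X_C = 1/(ωC) = 1300 Ω
Z = 566 − j1300 Ω
|Z| = √(566² + 1300²) = 1420 Ω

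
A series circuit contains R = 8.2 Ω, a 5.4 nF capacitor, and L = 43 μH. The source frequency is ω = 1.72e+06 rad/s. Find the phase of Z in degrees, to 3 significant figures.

-76.3°

X_L = ωL = 74.0 Ω
X_C = 1/(ωC) = 108 Ω
Net reactance X = X_L − X_C = -33.7 Ω
Z = 8.20 − j33.7 Ω
|Z| = √(8.20² + 33.7²) = 34.7 Ω
∠Z = arctan(-33.7/8.20) = -76.3°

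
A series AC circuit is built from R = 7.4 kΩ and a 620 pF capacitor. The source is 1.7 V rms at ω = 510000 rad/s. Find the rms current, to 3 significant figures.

X_C = 1/(ωC) = 3160 Ω
Z = 7400 − j3160 Ω
|Z| = √(7400² + 3160²) = 8050 Ω
I = V/|Z| = 1.7/8050 = 211 μA

211 μA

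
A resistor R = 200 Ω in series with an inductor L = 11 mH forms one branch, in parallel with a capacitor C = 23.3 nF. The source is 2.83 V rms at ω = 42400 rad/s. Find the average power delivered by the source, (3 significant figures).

6.22 mW

X_L = ωL = 466 Ω
X_C = 1/(ωC) = 1010 Ω
Branch 1 (R+jX_L): Z₁ = 200 + j466 Ω, |Z₁| = 507 Ω
Branch 2 (−jX_C): Z₂ = −j1010 Ω
Parallel: Z = Z₁Z₂/(Z₁+Z₂), |Z| = 884 Ω, ∠Z = 46.7°
I = V/|Z| = 3.20 mA
P = VI cos φ = 2.83 × 0.00320 × cos(46.7°) = 6.22 mW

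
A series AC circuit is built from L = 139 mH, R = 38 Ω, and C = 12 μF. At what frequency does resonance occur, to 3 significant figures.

123 Hz

ω₀ = 1/√(LC) = 1/√(0.139 × 1.2e-05) = 774.3 rad/s
f₀ = ω₀/(2π) = 123 Hz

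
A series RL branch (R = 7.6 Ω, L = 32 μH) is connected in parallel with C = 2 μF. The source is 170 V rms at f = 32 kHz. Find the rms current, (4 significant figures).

58.79 A

ω = 2πf = 201100 rad/s
X_L = ωL = 6.434 Ω
X_C = 1/(ωC) = 2.487 Ω
Branch 1 (R+jX_L): Z₁ = 7.600 + j6.434 Ω, |Z₁| = 9.958 Ω
Branch 2 (−jX_C): Z₂ = −j2.487 Ω
Parallel: Z = Z₁Z₂/(Z₁+Z₂), |Z| = 2.892 Ω, ∠Z = -77.20°
I = V/|Z| = 170/2.892 = 58.79 A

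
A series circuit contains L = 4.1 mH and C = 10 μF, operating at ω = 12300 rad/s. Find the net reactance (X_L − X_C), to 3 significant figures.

42.3 Ω

X_L = ωL = 50.4 Ω
X_C = 1/(ωC) = 8.13 Ω
X = 50.4 − 8.13 = 42.3 Ω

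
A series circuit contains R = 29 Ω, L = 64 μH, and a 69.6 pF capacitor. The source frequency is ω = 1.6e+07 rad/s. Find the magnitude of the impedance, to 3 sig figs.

X_L = ωL = 1020 Ω
X_C = 1/(ωC) = 898 Ω
Net reactance X = X_L − X_C = 126 Ω
Z = 29.0 + j126 Ω
|Z| = √(29.0² + 126²) = 129 Ω

129 Ω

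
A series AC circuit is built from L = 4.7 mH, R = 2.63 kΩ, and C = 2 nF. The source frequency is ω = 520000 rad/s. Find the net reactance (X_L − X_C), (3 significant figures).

1480 Ω

X_L = ωL = 2440 Ω
X_C = 1/(ωC) = 962 Ω
X = 2440 − 962 = 1480 Ω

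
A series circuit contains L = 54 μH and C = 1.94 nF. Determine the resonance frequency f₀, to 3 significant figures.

ω₀ = 1/√(LC) = 1/√(5.4e-05 × 1.94e-09) = 3.09e+06 rad/s
f₀ = ω₀/(2π) = 492 kHz

492 kHz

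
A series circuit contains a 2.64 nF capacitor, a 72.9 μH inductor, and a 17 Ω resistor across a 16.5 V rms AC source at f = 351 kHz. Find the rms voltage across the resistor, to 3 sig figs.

ω = 2πf = 2.205e+06 rad/s
X_L = ωL = 161 Ω
X_C = 1/(ωC) = 172 Ω
Net reactance X = X_L − X_C = -11.0 Ω
Z = 17.0 − j11.0 Ω
|Z| = √(17.0² + 11.0²) = 20.2 Ω
I = V/|Z| = 815 mA
V_R = I·|Z_R| = 0.815 × 17.0 = 13.9 V

13.9 V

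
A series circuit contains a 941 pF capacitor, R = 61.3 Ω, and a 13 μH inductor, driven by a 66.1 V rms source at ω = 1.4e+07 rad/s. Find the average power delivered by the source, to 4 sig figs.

X_L = ωL = 182.0 Ω
X_C = 1/(ωC) = 75.91 Ω
Net reactance X = X_L − X_C = 106.1 Ω
Z = 61.30 + j106.1 Ω
|Z| = √(61.30² + 106.1²) = 122.5 Ω
∠Z = arctan(106.1/61.30) = 59.98°
I = V/|Z| = 539.5 mA
P = VI cos φ = 66.1 × 0.5395 × cos(59.98°) = 17.84 W

17.84 W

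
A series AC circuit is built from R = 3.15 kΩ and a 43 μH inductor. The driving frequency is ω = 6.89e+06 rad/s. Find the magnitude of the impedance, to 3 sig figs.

X_L = ωL = 296 Ω
Z = 3150 + j296 Ω
|Z| = √(3150² + 296²) = 3160 Ω

3160 Ω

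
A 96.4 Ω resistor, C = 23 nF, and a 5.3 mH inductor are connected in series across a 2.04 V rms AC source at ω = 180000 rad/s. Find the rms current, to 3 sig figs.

2.84 mA

X_L = ωL = 954 Ω
X_C = 1/(ωC) = 242 Ω
Net reactance X = X_L − X_C = 712 Ω
Z = 96.4 + j712 Ω
|Z| = √(96.4² + 712²) = 719 Ω
I = V/|Z| = 2.04/719 = 2.84 mA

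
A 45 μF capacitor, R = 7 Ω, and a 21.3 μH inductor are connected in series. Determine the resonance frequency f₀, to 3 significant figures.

5.14 kHz

ω₀ = 1/√(LC) = 1/√(2.13e-05 × 4.5e-05) = 32300 rad/s
f₀ = ω₀/(2π) = 5.14 kHz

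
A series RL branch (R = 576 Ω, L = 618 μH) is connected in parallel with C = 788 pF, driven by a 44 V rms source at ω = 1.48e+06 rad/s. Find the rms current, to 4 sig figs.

27.48 mA

X_L = ωL = 914.6 Ω
X_C = 1/(ωC) = 857.5 Ω
Branch 1 (R+jX_L): Z₁ = 576.0 + j914.6 Ω, |Z₁| = 1081 Ω
Branch 2 (−jX_C): Z₂ = −j857.5 Ω
Parallel: Z = Z₁Z₂/(Z₁+Z₂), |Z| = 1601 Ω, ∠Z = -37.87°
I = V/|Z| = 44/1601 = 27.48 mA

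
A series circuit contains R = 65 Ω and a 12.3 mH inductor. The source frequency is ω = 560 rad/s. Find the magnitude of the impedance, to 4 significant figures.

65.36 Ω

X_L = ωL = 6.888 Ω
Z = 65.00 + j6.888 Ω
|Z| = √(65.00² + 6.888²) = 65.36 Ω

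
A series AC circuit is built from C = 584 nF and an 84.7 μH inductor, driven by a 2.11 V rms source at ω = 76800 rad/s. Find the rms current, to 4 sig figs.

X_L = ωL = 6.505 Ω
X_C = 1/(ωC) = 22.30 Ω
Net reactance X = X_L − X_C = -15.79 Ω
Z = − j15.79 Ω
|Z| = √(0² + 15.79²) = 15.79 Ω
I = V/|Z| = 2.11/15.79 = 133.6 mA

133.6 mA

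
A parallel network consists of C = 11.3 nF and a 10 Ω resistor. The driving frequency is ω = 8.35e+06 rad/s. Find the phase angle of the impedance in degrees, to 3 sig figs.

-43.3°

X_C = 1/(ωC) = 10.6 Ω
Parallel: admittances add. Y = 1/R + jωC
Y = (0.100 + j0.0944) S
|Y| = 0.137 S → |Z| = 1/|Y| = 7.27 Ω, ∠Z = −∠Y = -43.3°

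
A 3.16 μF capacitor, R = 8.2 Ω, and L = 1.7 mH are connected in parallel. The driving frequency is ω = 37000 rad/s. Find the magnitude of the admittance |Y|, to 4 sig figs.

158.4 mS

X_L = ωL = 62.90 Ω
X_C = 1/(ωC) = 8.553 Ω
Parallel: admittances add. Y = 1/R + 1/(jωL) + jωC
Y = (0.1220 + j0.1010) S
|Y| = 0.1584 S → |Z| = 1/|Y| = 6.315 Ω, ∠Z = −∠Y = -39.64°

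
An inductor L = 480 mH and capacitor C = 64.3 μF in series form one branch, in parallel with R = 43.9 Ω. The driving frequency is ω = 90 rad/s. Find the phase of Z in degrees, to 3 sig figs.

-18.7°

X_L = ωL = 43.2 Ω
X_C = 1/(ωC) = 173 Ω
Branch 1: Z₁ = R = 43.9 Ω
Branch 2 (series LC): Z₂ = j(X_L − X_C) = −j130 Ω
Parallel: Z = Z₁Z₂/(Z₁+Z₂), |Z| = 41.6 Ω, ∠Z = -18.7°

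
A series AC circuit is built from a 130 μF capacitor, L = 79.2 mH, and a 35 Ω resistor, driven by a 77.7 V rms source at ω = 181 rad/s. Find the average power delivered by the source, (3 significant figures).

105 W

X_L = ωL = 14.3 Ω
X_C = 1/(ωC) = 42.5 Ω
Net reactance X = X_L − X_C = -28.2 Ω
Z = 35.0 − j28.2 Ω
|Z| = √(35.0² + 28.2²) = 44.9 Ω
∠Z = arctan(-28.2/35.0) = -38.8°
I = V/|Z| = 1.73 A
P = VI cos φ = 77.7 × 1.73 × cos(-38.8°) = 105 W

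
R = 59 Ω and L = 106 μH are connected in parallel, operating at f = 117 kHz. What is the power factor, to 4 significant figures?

ω = 2πf = 735100 rad/s
X_L = ωL = 77.92 Ω
Parallel: admittances add. Y = 1/R + 1/(jωL)
Y = (0.01695 − j0.01283) S
|Y| = 0.02126 S → |Z| = 1/|Y| = 47.04 Ω, ∠Z = −∠Y = 37.13°
cos φ = cos(37.13°) = 0.7973

0.7973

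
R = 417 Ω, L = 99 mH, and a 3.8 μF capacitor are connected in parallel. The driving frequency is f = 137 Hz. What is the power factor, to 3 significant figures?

ω = 2πf = 860.8 rad/s
X_L = ωL = 85.2 Ω
X_C = 1/(ωC) = 306 Ω
Parallel: admittances add. Y = 1/R + 1/(jωL) + jωC
Y = (0.00240 − j0.00846) S
|Y| = 0.00880 S → |Z| = 1/|Y| = 114 Ω, ∠Z = −∠Y = 74.2°
cos φ = cos(74.2°) = 0.273

0.273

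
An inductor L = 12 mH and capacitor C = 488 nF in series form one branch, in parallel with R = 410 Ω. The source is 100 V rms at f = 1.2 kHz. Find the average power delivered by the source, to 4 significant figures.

ω = 2πf = 7540 rad/s
X_L = ωL = 90.48 Ω
X_C = 1/(ωC) = 271.8 Ω
Branch 1: Z₁ = R = 410.0 Ω
Branch 2 (series LC): Z₂ = j(X_L − X_C) = −j181.3 Ω
Parallel: Z = Z₁Z₂/(Z₁+Z₂), |Z| = 165.8 Ω, ∠Z = -66.14°
I = V/|Z| = 603.1 mA
P = VI cos φ = 100 × 0.6031 × cos(-66.14°) = 24.39 W

24.39 W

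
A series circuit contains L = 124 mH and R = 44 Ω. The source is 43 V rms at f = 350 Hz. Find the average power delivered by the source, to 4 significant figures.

1.066 W

ω = 2πf = 2199 rad/s
X_L = ωL = 272.7 Ω
Z = 44.00 + j272.7 Ω
|Z| = √(44.00² + 272.7²) = 276.2 Ω
∠Z = arctan(272.7/44.00) = 80.83°
I = V/|Z| = 155.7 mA
P = VI cos φ = 43 × 0.1557 × cos(80.83°) = 1.066 W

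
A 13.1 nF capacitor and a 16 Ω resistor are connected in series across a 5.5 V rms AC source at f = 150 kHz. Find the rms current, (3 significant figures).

ω = 2πf = 942500 rad/s
X_C = 1/(ωC) = 81.0 Ω
Z = 16.0 − j81.0 Ω
|Z| = √(16.0² + 81.0²) = 82.6 Ω
I = V/|Z| = 5.5/82.6 = 66.6 mA

66.6 mA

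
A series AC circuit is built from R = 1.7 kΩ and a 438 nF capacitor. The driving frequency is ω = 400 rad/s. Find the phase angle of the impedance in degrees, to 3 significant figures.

X_C = 1/(ωC) = 5710 Ω
Z = 1700 − j5710 Ω
|Z| = √(1700² + 5710²) = 5960 Ω
∠Z = arctan(-5710/1700) = -73.4°

-73.4°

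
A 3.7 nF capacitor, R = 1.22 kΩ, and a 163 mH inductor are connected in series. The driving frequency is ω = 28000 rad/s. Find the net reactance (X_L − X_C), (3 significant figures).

X_L = ωL = 4560 Ω
X_C = 1/(ωC) = 9650 Ω
X = 4560 − 9650 = -5090 Ω

-5090 Ω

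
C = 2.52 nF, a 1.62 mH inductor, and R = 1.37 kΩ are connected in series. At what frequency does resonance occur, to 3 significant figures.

ω₀ = 1/√(LC) = 1/√(0.00162 × 2.52e-09) = 494900 rad/s
f₀ = ω₀/(2π) = 78.8 kHz

78.8 kHz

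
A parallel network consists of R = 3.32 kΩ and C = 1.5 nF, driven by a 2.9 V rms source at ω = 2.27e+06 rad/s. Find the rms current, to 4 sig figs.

9.913 mA

X_C = 1/(ωC) = 293.7 Ω
Parallel: admittances add. Y = 1/R + jωC
Y = (0.0003012 + j0.003405) S
|Y| = 0.003418 S → |Z| = 1/|Y| = 292.5 Ω, ∠Z = −∠Y = -84.94°
I = V/|Z| = 2.9/292.5 = 9.913 mA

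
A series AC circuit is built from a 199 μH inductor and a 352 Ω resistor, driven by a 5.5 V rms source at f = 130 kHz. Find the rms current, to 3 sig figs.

14.2 mA

ω = 2πf = 816800 rad/s
X_L = ωL = 163 Ω
Z = 352 + j163 Ω
|Z| = √(352² + 163²) = 388 Ω
I = V/|Z| = 5.5/388 = 14.2 mA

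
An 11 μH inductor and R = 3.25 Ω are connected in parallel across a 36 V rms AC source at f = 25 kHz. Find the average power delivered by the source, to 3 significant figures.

ω = 2πf = 157100 rad/s
X_L = ωL = 1.73 Ω
Parallel: admittances add. Y = 1/R + 1/(jωL)
Y = (0.308 − j0.579) S
|Y| = 0.655 S → |Z| = 1/|Y| = 1.53 Ω, ∠Z = −∠Y = 62.0°
I = V/|Z| = 23.6 A
P = VI cos φ = 36 × 23.6 × cos(62.0°) = 399 W

399 W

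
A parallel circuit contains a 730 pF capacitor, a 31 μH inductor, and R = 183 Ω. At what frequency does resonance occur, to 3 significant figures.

1.06 MHz

ω₀ = 1/√(LC) = 1/√(3.1e-05 × 7.3e-10) = 6.647e+06 rad/s
f₀ = ω₀/(2π) = 1.06 MHz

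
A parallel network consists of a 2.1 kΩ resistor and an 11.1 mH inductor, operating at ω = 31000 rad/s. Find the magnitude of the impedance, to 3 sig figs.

340 Ω

X_L = ωL = 344 Ω
Parallel: admittances add. Y = 1/R + 1/(jωL)
Y = (0.000476 − j0.00291) S
|Y| = 0.00294 S → |Z| = 1/|Y| = 340 Ω, ∠Z = −∠Y = 80.7°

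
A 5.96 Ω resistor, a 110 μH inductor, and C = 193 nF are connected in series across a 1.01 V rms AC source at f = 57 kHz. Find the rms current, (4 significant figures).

ω = 2πf = 358100 rad/s
X_L = ωL = 39.40 Ω
X_C = 1/(ωC) = 14.47 Ω
Net reactance X = X_L − X_C = 24.93 Ω
Z = 5.960 + j24.93 Ω
|Z| = √(5.960² + 24.93²) = 25.63 Ω
I = V/|Z| = 1.01/25.63 = 39.41 mA

39.41 mA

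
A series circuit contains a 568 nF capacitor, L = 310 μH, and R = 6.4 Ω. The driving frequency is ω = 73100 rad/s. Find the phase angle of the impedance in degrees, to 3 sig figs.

-12.5°

X_L = ωL = 22.7 Ω
X_C = 1/(ωC) = 24.1 Ω
Net reactance X = X_L − X_C = -1.42 Ω
Z = 6.40 − j1.42 Ω
|Z| = √(6.40² + 1.42²) = 6.56 Ω
∠Z = arctan(-1.42/6.40) = -12.5°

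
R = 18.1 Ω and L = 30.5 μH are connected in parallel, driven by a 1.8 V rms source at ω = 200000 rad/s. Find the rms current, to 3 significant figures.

311 mA

X_L = ωL = 6.10 Ω
Parallel: admittances add. Y = 1/R + 1/(jωL)
Y = (0.0552 − j0.164) S
|Y| = 0.173 S → |Z| = 1/|Y| = 5.78 Ω, ∠Z = −∠Y = 71.4°
I = V/|Z| = 1.8/5.78 = 311 mA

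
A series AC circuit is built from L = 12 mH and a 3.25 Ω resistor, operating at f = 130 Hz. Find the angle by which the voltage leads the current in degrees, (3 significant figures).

71.7°

ω = 2πf = 816.8 rad/s
X_L = ωL = 9.80 Ω
Z = 3.25 + j9.80 Ω
|Z| = √(3.25² + 9.80²) = 10.3 Ω
∠Z = arctan(9.80/3.25) = 71.7°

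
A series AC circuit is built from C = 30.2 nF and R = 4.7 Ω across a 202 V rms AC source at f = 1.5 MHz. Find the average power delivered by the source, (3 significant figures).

ω = 2πf = 9.425e+06 rad/s
X_C = 1/(ωC) = 3.51 Ω
Z = 4.70 − j3.51 Ω
|Z| = √(4.70² + 3.51²) = 5.87 Ω
∠Z = arctan(-3.51/4.70) = -36.8°
I = V/|Z| = 34.4 A
P = VI cos φ = 202 × 34.4 × cos(-36.8°) = 5.57 kW

5.57 kW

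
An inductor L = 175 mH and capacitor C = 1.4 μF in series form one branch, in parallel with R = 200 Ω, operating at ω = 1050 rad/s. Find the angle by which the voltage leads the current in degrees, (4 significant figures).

-21.94°

X_L = ωL = 183.8 Ω
X_C = 1/(ωC) = 680.3 Ω
Branch 1: Z₁ = R = 200.0 Ω
Branch 2 (series LC): Z₂ = j(X_L − X_C) = −j496.5 Ω
Parallel: Z = Z₁Z₂/(Z₁+Z₂), |Z| = 185.5 Ω, ∠Z = -21.94°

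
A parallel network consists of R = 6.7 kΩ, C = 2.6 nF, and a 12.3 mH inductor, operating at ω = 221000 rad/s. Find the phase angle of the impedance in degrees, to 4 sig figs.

X_L = ωL = 2718 Ω
X_C = 1/(ωC) = 1740 Ω
Parallel: admittances add. Y = 1/R + 1/(jωL) + jωC
Y = (0.0001493 + j0.0002067) S
|Y| = 0.0002550 S → |Z| = 1/|Y| = 3922 Ω, ∠Z = −∠Y = -54.17°

-54.17°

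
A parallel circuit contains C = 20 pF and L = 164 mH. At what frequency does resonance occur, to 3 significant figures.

ω₀ = 1/√(LC) = 1/√(0.164 × 2e-11) = 552200 rad/s
f₀ = ω₀/(2π) = 87.9 kHz

87.9 kHz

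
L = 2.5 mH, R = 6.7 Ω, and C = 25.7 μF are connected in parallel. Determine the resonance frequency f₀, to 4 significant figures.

627.9 Hz

ω₀ = 1/√(LC) = 1/√(0.0025 × 2.57e-05) = 3945 rad/s
f₀ = ω₀/(2π) = 627.9 Hz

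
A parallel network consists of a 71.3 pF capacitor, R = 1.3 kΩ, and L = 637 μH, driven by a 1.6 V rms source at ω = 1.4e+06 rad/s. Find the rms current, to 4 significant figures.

X_L = ωL = 891.8 Ω
X_C = 1/(ωC) = 10020 Ω
Parallel: admittances add. Y = 1/R + 1/(jωL) + jωC
Y = (0.0007692 − j0.001022) S
|Y| = 0.001279 S → |Z| = 1/|Y| = 782.0 Ω, ∠Z = −∠Y = 53.02°
I = V/|Z| = 1.6/782.0 = 2.046 mA

2.046 mA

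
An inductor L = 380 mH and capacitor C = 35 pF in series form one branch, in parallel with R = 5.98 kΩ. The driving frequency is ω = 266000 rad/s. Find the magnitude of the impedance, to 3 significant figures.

X_L = ωL = 101000 Ω
X_C = 1/(ωC) = 107000 Ω
Branch 1: Z₁ = R = 5980 Ω
Branch 2 (series LC): Z₂ = j(X_L − X_C) = −j6330 Ω
Parallel: Z = Z₁Z₂/(Z₁+Z₂), |Z| = 4350 Ω, ∠Z = -43.4°

4350 Ω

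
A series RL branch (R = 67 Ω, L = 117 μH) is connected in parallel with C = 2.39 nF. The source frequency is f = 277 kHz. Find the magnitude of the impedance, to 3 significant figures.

ω = 2πf = 1.74e+06 rad/s
X_L = ωL = 204 Ω
X_C = 1/(ωC) = 240 Ω
Branch 1 (R+jX_L): Z₁ = 67.0 + j204 Ω, |Z₁| = 214 Ω
Branch 2 (−jX_C): Z₂ = −j240 Ω
Parallel: Z = Z₁Z₂/(Z₁+Z₂), |Z| = 674 Ω, ∠Z = 10.5°

674 Ω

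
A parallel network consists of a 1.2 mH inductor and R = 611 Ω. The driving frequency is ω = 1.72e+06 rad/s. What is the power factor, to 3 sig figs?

X_L = ωL = 2060 Ω
Parallel: admittances add. Y = 1/R + 1/(jωL)
Y = (0.00164 − j0.000484) S
|Y| = 0.00171 S → |Z| = 1/|Y| = 586 Ω, ∠Z = −∠Y = 16.5°
cos φ = cos(16.5°) = 0.959

0.959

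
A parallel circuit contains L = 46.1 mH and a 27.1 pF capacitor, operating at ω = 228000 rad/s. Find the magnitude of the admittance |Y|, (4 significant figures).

X_L = ωL = 10510 Ω
X_C = 1/(ωC) = 161800 Ω
Parallel: admittances add. Y = 1/(jωL) + jωC
Y = (0 − j8.896e-05) S
|Y| = 8.896e-05 S → |Z| = 1/|Y| = 11240 Ω, ∠Z = −∠Y = 90.00°

88.96 μS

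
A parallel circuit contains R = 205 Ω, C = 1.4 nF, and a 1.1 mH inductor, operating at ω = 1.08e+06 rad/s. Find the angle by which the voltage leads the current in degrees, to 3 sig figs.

-7.82°

X_L = ωL = 1190 Ω
X_C = 1/(ωC) = 661 Ω
Parallel: admittances add. Y = 1/R + 1/(jωL) + jωC
Y = (0.00488 + j0.000670) S
|Y| = 0.00492 S → |Z| = 1/|Y| = 203 Ω, ∠Z = −∠Y = -7.82°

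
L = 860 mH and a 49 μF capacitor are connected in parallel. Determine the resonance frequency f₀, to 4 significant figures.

24.52 Hz

ω₀ = 1/√(LC) = 1/√(0.86 × 4.9e-05) = 154.0 rad/s
f₀ = ω₀/(2π) = 24.52 Hz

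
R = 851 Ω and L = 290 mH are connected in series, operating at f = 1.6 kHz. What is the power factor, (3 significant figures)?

0.280

ω = 2πf = 10050 rad/s
X_L = ωL = 2920 Ω
Z = 851 + j2920 Ω
|Z| = √(851² + 2920²) = 3040 Ω
∠Z = arctan(2920/851) = 73.7°
cos φ = cos(73.7°) = 0.280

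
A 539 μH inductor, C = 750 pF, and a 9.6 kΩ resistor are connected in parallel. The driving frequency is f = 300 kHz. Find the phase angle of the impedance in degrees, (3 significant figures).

-76.4°

ω = 2πf = 1.885e+06 rad/s
X_L = ωL = 1020 Ω
X_C = 1/(ωC) = 707 Ω
Parallel: admittances add. Y = 1/R + 1/(jωL) + jωC
Y = (0.000104 + j0.000429) S
|Y| = 0.000442 S → |Z| = 1/|Y| = 2260 Ω, ∠Z = −∠Y = -76.4°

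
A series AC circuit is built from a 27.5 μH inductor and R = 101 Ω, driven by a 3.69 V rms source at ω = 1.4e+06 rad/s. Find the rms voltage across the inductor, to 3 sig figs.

X_L = ωL = 38.5 Ω
Z = 101 + j38.5 Ω
|Z| = √(101² + 38.5²) = 108 Ω
I = V/|Z| = 34.1 mA
V_L = I·|Z_L| = 0.0341 × 38.5 = 1.31 V

1.31 V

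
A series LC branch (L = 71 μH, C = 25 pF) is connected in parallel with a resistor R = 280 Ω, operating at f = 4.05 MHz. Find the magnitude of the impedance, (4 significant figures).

ω = 2πf = 2.545e+07 rad/s
X_L = ωL = 1807 Ω
X_C = 1/(ωC) = 1572 Ω
Branch 1: Z₁ = R = 280.0 Ω
Branch 2 (series LC): Z₂ = j(X_L − X_C) = j234.8 Ω
Parallel: Z = Z₁Z₂/(Z₁+Z₂), |Z| = 179.9 Ω, ∠Z = 50.01°

179.9 Ω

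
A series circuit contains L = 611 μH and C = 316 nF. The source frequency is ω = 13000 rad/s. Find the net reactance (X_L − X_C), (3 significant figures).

X_L = ωL = 7.94 Ω
X_C = 1/(ωC) = 243 Ω
X = 7.94 − 243 = -235 Ω

-235 Ω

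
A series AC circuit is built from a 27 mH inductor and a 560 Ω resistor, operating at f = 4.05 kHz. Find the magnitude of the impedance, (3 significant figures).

886 Ω

ω = 2πf = 25450 rad/s
X_L = ωL = 687 Ω
Z = 560 + j687 Ω
|Z| = √(560² + 687²) = 886 Ω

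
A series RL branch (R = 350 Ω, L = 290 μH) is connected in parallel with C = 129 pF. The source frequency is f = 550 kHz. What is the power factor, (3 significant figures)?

0.574

ω = 2πf = 3.456e+06 rad/s
X_L = ωL = 1000 Ω
X_C = 1/(ωC) = 2240 Ω
Branch 1 (R+jX_L): Z₁ = 350 + j1000 Ω, |Z₁| = 1060 Ω
Branch 2 (−jX_C): Z₂ = −j2240 Ω
Parallel: Z = Z₁Z₂/(Z₁+Z₂), |Z| = 1850 Ω, ∠Z = 55.0°
cos φ = cos(55.0°) = 0.574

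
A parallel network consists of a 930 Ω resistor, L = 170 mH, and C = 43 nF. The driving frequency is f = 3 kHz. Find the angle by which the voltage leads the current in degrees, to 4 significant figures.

-24.87°

ω = 2πf = 18850 rad/s
X_L = ωL = 3204 Ω
X_C = 1/(ωC) = 1234 Ω
Parallel: admittances add. Y = 1/R + 1/(jωL) + jωC
Y = (0.001075 + j0.0004985) S
|Y| = 0.001185 S → |Z| = 1/|Y| = 843.7 Ω, ∠Z = −∠Y = -24.87°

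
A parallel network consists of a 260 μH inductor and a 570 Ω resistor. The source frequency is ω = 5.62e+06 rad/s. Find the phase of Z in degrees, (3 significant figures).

X_L = ωL = 1460 Ω
Parallel: admittances add. Y = 1/R + 1/(jωL)
Y = (0.00175 − j0.000684) S
|Y| = 0.00188 S → |Z| = 1/|Y| = 531 Ω, ∠Z = −∠Y = 21.3°

21.3°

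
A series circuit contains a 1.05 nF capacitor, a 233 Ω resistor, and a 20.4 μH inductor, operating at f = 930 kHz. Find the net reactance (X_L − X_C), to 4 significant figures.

ω = 2πf = 5.843e+06 rad/s
X_L = ωL = 119.2 Ω
X_C = 1/(ωC) = 163.0 Ω
X = 119.2 − 163.0 = -43.78 Ω

-43.78 Ω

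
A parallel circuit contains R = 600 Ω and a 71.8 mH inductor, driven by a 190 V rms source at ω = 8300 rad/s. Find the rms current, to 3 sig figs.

449 mA

X_L = ωL = 596 Ω
Parallel: admittances add. Y = 1/R + 1/(jωL)
Y = (0.00167 − j0.00168) S
|Y| = 0.00237 S → |Z| = 1/|Y| = 423 Ω, ∠Z = −∠Y = 45.2°
I = V/|Z| = 190/423 = 449 mA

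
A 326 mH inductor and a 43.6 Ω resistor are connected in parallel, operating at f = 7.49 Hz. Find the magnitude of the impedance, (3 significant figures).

ω = 2πf = 47.06 rad/s
X_L = ωL = 15.3 Ω
Parallel: admittances add. Y = 1/R + 1/(jωL)
Y = (0.0229 − j0.0652) S
|Y| = 0.0691 S → |Z| = 1/|Y| = 14.5 Ω, ∠Z = −∠Y = 70.6°

14.5 Ω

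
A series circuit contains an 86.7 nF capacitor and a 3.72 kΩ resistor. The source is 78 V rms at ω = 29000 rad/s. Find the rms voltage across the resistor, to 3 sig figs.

X_C = 1/(ωC) = 398 Ω
Z = 3720 − j398 Ω
|Z| = √(3720² + 398²) = 3740 Ω
I = V/|Z| = 20.8 mA
V_R = I·|Z_R| = 0.0208 × 3720 = 77.6 V

77.6 V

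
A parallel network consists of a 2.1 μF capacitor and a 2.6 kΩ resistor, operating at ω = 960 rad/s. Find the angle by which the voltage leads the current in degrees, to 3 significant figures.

X_C = 1/(ωC) = 496 Ω
Parallel: admittances add. Y = 1/R + jωC
Y = (0.000385 + j0.00202) S
|Y| = 0.00205 S → |Z| = 1/|Y| = 487 Ω, ∠Z = −∠Y = -79.2°

-79.2°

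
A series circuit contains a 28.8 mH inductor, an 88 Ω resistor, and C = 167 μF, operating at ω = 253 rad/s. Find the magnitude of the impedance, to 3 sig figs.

X_L = ωL = 7.29 Ω
X_C = 1/(ωC) = 23.7 Ω
Net reactance X = X_L − X_C = -16.4 Ω
Z = 88.0 − j16.4 Ω
|Z| = √(88.0² + 16.4²) = 89.5 Ω

89.5 Ω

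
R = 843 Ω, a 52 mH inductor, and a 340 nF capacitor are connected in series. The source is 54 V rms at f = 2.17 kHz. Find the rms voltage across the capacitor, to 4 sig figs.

ω = 2πf = 13630 rad/s
X_L = ωL = 709.0 Ω
X_C = 1/(ωC) = 215.7 Ω
Net reactance X = X_L − X_C = 493.3 Ω
Z = 843.0 + j493.3 Ω
|Z| = √(843.0² + 493.3²) = 976.7 Ω
I = V/|Z| = 55.29 mA
V_C = I·|Z_C| = 0.05529 × 215.7 = 11.93 V

11.93 V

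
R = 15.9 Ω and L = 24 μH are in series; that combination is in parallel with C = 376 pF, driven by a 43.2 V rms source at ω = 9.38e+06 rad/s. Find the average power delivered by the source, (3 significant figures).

583 mW

X_L = ωL = 225 Ω
X_C = 1/(ωC) = 284 Ω
Branch 1 (R+jX_L): Z₁ = 15.9 + j225 Ω, |Z₁| = 226 Ω
Branch 2 (−jX_C): Z₂ = −j284 Ω
Parallel: Z = Z₁Z₂/(Z₁+Z₂), |Z| = 1060 Ω, ∠Z = 70.7°
I = V/|Z| = 40.9 mA
P = VI cos φ = 43.2 × 0.0409 × cos(70.7°) = 583 mW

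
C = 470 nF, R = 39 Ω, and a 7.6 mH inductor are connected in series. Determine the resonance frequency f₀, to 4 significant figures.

2.663 kHz

ω₀ = 1/√(LC) = 1/√(0.0076 × 4.7e-07) = 16730 rad/s
f₀ = ω₀/(2π) = 2.663 kHz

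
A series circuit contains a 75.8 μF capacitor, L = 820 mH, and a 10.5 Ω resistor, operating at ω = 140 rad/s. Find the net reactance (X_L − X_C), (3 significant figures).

20.6 Ω

X_L = ωL = 115 Ω
X_C = 1/(ωC) = 94.2 Ω
X = 115 − 94.2 = 20.6 Ω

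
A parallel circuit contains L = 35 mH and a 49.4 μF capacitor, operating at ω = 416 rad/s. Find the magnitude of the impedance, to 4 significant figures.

20.78 Ω

X_L = ωL = 14.56 Ω
X_C = 1/(ωC) = 48.66 Ω
Parallel: admittances add. Y = 1/(jωL) + jωC
Y = (0 − j0.04813) S
|Y| = 0.04813 S → |Z| = 1/|Y| = 20.78 Ω, ∠Z = −∠Y = 90.00°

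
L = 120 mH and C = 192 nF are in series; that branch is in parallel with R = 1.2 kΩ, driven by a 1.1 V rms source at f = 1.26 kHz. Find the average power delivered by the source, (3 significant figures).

ω = 2πf = 7917 rad/s
X_L = ωL = 950 Ω
X_C = 1/(ωC) = 658 Ω
Branch 1: Z₁ = R = 1200 Ω
Branch 2 (series LC): Z₂ = j(X_L − X_C) = j292 Ω
Parallel: Z = Z₁Z₂/(Z₁+Z₂), |Z| = 284 Ω, ∠Z = 76.3°
I = V/|Z| = 3.88 mA
P = VI cos φ = 1.1 × 0.00388 × cos(76.3°) = 1.01 mW

1.01 mW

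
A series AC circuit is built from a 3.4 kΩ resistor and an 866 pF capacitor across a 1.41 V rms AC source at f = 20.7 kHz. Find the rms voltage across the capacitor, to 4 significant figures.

ω = 2πf = 130100 rad/s
X_C = 1/(ωC) = 8878 Ω
Z = 3400 − j8878 Ω
|Z| = √(3400² + 8878²) = 9507 Ω
I = V/|Z| = 148.3 μA
V_C = I·|Z_C| = 0.0001483 × 8878 = 1.317 V

1.317 V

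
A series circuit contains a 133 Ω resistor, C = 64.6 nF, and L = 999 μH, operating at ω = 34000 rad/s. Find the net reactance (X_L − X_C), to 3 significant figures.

-421 Ω

X_L = ωL = 34.0 Ω
X_C = 1/(ωC) = 455 Ω
X = 34.0 − 455 = -421 Ω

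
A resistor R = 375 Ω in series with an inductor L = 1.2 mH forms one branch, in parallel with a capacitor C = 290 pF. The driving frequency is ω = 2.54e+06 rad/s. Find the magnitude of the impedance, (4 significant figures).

X_L = ωL = 3048 Ω
X_C = 1/(ωC) = 1358 Ω
Branch 1 (R+jX_L): Z₁ = 375.0 + j3048 Ω, |Z₁| = 3071 Ω
Branch 2 (−jX_C): Z₂ = −j1358 Ω
Parallel: Z = Z₁Z₂/(Z₁+Z₂), |Z| = 2408 Ω, ∠Z = -84.51°

2408 Ω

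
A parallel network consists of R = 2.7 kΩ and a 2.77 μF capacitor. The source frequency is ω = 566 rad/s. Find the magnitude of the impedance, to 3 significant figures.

X_C = 1/(ωC) = 638 Ω
Parallel: admittances add. Y = 1/R + jωC
Y = (0.000370 + j0.00157) S
|Y| = 0.00161 S → |Z| = 1/|Y| = 621 Ω, ∠Z = −∠Y = -76.7°

621 Ω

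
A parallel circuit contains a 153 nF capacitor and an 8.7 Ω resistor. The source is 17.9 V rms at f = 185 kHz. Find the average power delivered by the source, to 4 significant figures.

ω = 2πf = 1.162e+06 rad/s
X_C = 1/(ωC) = 5.623 Ω
Parallel: admittances add. Y = 1/R + jωC
Y = (0.1149 + j0.1778) S
|Y| = 0.2118 S → |Z| = 1/|Y| = 4.722 Ω, ∠Z = −∠Y = -57.13°
I = V/|Z| = 3.790 A
P = VI cos φ = 17.9 × 3.790 × cos(-57.13°) = 36.83 W

36.83 W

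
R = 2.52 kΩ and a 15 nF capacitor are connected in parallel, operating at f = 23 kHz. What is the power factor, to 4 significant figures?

0.1801

ω = 2πf = 144500 rad/s
X_C = 1/(ωC) = 461.3 Ω
Parallel: admittances add. Y = 1/R + jωC
Y = (0.0003968 + j0.002168) S
|Y| = 0.002204 S → |Z| = 1/|Y| = 453.8 Ω, ∠Z = −∠Y = -79.63°
cos φ = cos(-79.63°) = 0.1801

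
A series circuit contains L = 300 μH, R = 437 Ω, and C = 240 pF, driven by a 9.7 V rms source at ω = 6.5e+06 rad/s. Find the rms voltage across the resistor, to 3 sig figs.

X_L = ωL = 1950 Ω
X_C = 1/(ωC) = 641 Ω
Net reactance X = X_L − X_C = 1310 Ω
Z = 437 + j1310 Ω
|Z| = √(437² + 1310²) = 1380 Ω
I = V/|Z| = 7.03 mA
V_R = I·|Z_R| = 0.00703 × 437 = 3.07 V

3.07 V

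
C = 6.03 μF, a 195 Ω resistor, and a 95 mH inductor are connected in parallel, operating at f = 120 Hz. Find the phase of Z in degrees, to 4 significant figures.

61.42°

ω = 2πf = 754.0 rad/s
X_L = ωL = 71.63 Ω
X_C = 1/(ωC) = 219.9 Ω
Parallel: admittances add. Y = 1/R + 1/(jωL) + jωC
Y = (0.005128 − j0.009414) S
|Y| = 0.01072 S → |Z| = 1/|Y| = 93.28 Ω, ∠Z = −∠Y = 61.42°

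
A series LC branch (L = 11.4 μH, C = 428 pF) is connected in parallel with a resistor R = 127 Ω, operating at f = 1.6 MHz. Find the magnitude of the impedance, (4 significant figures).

ω = 2πf = 1.005e+07 rad/s
X_L = ωL = 114.6 Ω
X_C = 1/(ωC) = 232.4 Ω
Branch 1: Z₁ = R = 127.0 Ω
Branch 2 (series LC): Z₂ = j(X_L − X_C) = −j117.8 Ω
Parallel: Z = Z₁Z₂/(Z₁+Z₂), |Z| = 86.37 Ω, ∠Z = -47.15°

86.37 Ω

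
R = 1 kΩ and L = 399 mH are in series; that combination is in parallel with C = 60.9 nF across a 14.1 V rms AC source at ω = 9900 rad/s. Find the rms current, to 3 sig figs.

X_L = ωL = 3950 Ω
X_C = 1/(ωC) = 1660 Ω
Branch 1 (R+jX_L): Z₁ = 1000 + j3950 Ω, |Z₁| = 4070 Ω
Branch 2 (−jX_C): Z₂ = −j1660 Ω
Parallel: Z = Z₁Z₂/(Z₁+Z₂), |Z| = 2700 Ω, ∠Z = -80.6°
I = V/|Z| = 14.1/2700 = 5.22 mA

5.22 mA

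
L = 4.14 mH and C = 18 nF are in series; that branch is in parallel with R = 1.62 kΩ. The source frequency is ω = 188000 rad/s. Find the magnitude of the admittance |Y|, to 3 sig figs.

X_L = ωL = 778 Ω
X_C = 1/(ωC) = 296 Ω
Branch 1: Z₁ = R = 1620 Ω
Branch 2 (series LC): Z₂ = j(X_L − X_C) = j483 Ω
Parallel: Z = Z₁Z₂/(Z₁+Z₂), |Z| = 463 Ω, ∠Z = 73.4°
|Y| = 1/|Z| = 2.16 mS

2.16 mS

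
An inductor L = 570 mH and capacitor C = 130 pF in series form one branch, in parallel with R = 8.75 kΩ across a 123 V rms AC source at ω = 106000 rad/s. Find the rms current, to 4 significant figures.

17.32 mA

X_L = ωL = 60420 Ω
X_C = 1/(ωC) = 72570 Ω
Branch 1: Z₁ = R = 8750 Ω
Branch 2 (series LC): Z₂ = j(X_L − X_C) = −j12150 Ω
Parallel: Z = Z₁Z₂/(Z₁+Z₂), |Z| = 7100 Ω, ∠Z = -35.76°
I = V/|Z| = 123/7100 = 17.32 mA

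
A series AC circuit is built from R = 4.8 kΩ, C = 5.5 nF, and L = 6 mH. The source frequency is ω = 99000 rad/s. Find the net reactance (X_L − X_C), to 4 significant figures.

X_L = ωL = 594.0 Ω
X_C = 1/(ωC) = 1837 Ω
X = 594.0 − 1837 = -1243 Ω

-1243 Ω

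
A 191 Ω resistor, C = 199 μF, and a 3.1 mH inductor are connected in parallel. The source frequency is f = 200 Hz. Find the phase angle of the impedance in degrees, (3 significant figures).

ω = 2πf = 1257 rad/s
X_L = ωL = 3.90 Ω
X_C = 1/(ωC) = 4.00 Ω
Parallel: admittances add. Y = 1/R + 1/(jωL) + jωC
Y = (0.00524 − j0.00663) S
|Y| = 0.00845 S → |Z| = 1/|Y| = 118 Ω, ∠Z = −∠Y = 51.7°

51.7°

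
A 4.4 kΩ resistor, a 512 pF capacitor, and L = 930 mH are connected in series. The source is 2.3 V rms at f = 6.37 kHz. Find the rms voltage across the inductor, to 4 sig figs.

6.913 V

ω = 2πf = 40020 rad/s
X_L = ωL = 37220 Ω
X_C = 1/(ωC) = 48800 Ω
Net reactance X = X_L − X_C = -11580 Ω
Z = 4400 − j11580 Ω
|Z| = √(4400² + 11580²) = 12380 Ω
I = V/|Z| = 185.7 μA
V_L = I·|Z_L| = 0.0001857 × 37220 = 6.913 V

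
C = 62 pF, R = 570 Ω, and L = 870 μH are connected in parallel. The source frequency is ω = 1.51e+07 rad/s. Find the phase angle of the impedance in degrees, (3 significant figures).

-26.1°

X_L = ωL = 13100 Ω
X_C = 1/(ωC) = 1070 Ω
Parallel: admittances add. Y = 1/R + 1/(jωL) + jωC
Y = (0.00175 + j0.000860) S
|Y| = 0.00195 S → |Z| = 1/|Y| = 512 Ω, ∠Z = −∠Y = -26.1°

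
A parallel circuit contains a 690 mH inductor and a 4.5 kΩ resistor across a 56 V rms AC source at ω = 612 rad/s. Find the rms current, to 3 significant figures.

133 mA

X_L = ωL = 422 Ω
Parallel: admittances add. Y = 1/R + 1/(jωL)
Y = (0.000222 − j0.00237) S
|Y| = 0.00238 S → |Z| = 1/|Y| = 420 Ω, ∠Z = −∠Y = 84.6°
I = V/|Z| = 56/420 = 133 mA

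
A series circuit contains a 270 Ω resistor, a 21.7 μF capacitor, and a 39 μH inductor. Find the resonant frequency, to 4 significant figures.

ω₀ = 1/√(LC) = 1/√(3.9e-05 × 2.17e-05) = 34370 rad/s
f₀ = ω₀/(2π) = 5.471 kHz

5.471 kHz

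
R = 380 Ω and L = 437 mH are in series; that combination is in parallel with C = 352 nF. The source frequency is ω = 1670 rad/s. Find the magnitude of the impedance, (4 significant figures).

X_L = ωL = 729.8 Ω
X_C = 1/(ωC) = 1701 Ω
Branch 1 (R+jX_L): Z₁ = 380.0 + j729.8 Ω, |Z₁| = 822.8 Ω
Branch 2 (−jX_C): Z₂ = −j1701 Ω
Parallel: Z = Z₁Z₂/(Z₁+Z₂), |Z| = 1342 Ω, ∠Z = 41.13°

1342 Ω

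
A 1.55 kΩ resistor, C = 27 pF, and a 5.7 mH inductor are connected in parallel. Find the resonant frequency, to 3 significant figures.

406 kHz

ω₀ = 1/√(LC) = 1/√(0.0057 × 2.7e-11) = 2.549e+06 rad/s
f₀ = ω₀/(2π) = 406 kHz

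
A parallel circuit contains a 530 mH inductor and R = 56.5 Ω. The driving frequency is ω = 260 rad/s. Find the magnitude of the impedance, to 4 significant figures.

X_L = ωL = 137.8 Ω
Parallel: admittances add. Y = 1/R + 1/(jωL)
Y = (0.01770 − j0.007257) S
|Y| = 0.01913 S → |Z| = 1/|Y| = 52.28 Ω, ∠Z = −∠Y = 22.29°

52.28 Ω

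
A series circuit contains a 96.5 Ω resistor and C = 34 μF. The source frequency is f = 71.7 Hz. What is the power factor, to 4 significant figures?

ω = 2πf = 450.5 rad/s
X_C = 1/(ωC) = 65.29 Ω
Z = 96.50 − j65.29 Ω
|Z| = √(96.50² + 65.29²) = 116.5 Ω
∠Z = arctan(-65.29/96.50) = -34.08°
cos φ = cos(-34.08°) = 0.8283

0.8283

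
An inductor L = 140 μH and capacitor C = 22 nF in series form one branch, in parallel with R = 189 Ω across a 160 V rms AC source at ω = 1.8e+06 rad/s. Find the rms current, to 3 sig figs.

X_L = ωL = 252 Ω
X_C = 1/(ωC) = 25.3 Ω
Branch 1: Z₁ = R = 189 Ω
Branch 2 (series LC): Z₂ = j(X_L − X_C) = j227 Ω
Parallel: Z = Z₁Z₂/(Z₁+Z₂), |Z| = 145 Ω, ∠Z = 39.8°
I = V/|Z| = 160/145 = 1.10 A

1.10 A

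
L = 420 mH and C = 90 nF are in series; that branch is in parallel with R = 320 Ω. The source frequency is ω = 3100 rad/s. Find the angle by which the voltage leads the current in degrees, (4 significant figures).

-7.982°

X_L = ωL = 1302 Ω
X_C = 1/(ωC) = 3584 Ω
Branch 1: Z₁ = R = 320.0 Ω
Branch 2 (series LC): Z₂ = j(X_L − X_C) = −j2282 Ω
Parallel: Z = Z₁Z₂/(Z₁+Z₂), |Z| = 316.9 Ω, ∠Z = -7.982°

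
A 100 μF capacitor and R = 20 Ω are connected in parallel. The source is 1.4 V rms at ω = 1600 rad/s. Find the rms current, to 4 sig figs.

X_C = 1/(ωC) = 6.250 Ω
Parallel: admittances add. Y = 1/R + jωC
Y = (0.05000 + j0.1600) S
|Y| = 0.1676 S → |Z| = 1/|Y| = 5.965 Ω, ∠Z = −∠Y = -72.65°
I = V/|Z| = 1.4/5.965 = 234.7 mA

234.7 mA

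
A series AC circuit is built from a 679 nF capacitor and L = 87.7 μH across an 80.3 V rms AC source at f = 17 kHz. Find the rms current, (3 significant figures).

ω = 2πf = 106800 rad/s
X_L = ωL = 9.37 Ω
X_C = 1/(ωC) = 13.8 Ω
Net reactance X = X_L − X_C = -4.42 Ω
Z = − j4.42 Ω
|Z| = √(0² + 4.42²) = 4.42 Ω
I = V/|Z| = 80.3/4.42 = 18.2 A

18.2 A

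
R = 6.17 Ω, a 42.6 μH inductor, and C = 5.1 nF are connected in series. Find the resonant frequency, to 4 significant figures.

ω₀ = 1/√(LC) = 1/√(4.26e-05 × 5.1e-09) = 2.145e+06 rad/s
f₀ = ω₀/(2π) = 341.5 kHz

341.5 kHz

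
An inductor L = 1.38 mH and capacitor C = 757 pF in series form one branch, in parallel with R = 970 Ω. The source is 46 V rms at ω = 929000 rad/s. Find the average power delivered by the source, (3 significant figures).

2.18 W

X_L = ωL = 1280 Ω
X_C = 1/(ωC) = 1420 Ω
Branch 1: Z₁ = R = 970 Ω
Branch 2 (series LC): Z₂ = j(X_L − X_C) = −j140 Ω
Parallel: Z = Z₁Z₂/(Z₁+Z₂), |Z| = 139 Ω, ∠Z = -81.8°
I = V/|Z| = 332 mA
P = VI cos φ = 46 × 0.332 × cos(-81.8°) = 2.18 W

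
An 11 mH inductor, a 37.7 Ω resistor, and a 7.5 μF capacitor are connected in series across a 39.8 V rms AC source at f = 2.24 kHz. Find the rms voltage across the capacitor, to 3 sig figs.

2.51 V

ω = 2πf = 14070 rad/s
X_L = ωL = 155 Ω
X_C = 1/(ωC) = 9.47 Ω
Net reactance X = X_L − X_C = 145 Ω
Z = 37.7 + j145 Ω
|Z| = √(37.7² + 145²) = 150 Ω
I = V/|Z| = 265 mA
V_C = I·|Z_C| = 0.265 × 9.47 = 2.51 V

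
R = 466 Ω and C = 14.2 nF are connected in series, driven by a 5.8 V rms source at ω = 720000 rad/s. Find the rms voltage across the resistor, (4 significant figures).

X_C = 1/(ωC) = 97.81 Ω
Z = 466.0 − j97.81 Ω
|Z| = √(466.0² + 97.81²) = 476.2 Ω
I = V/|Z| = 12.18 mA
V_R = I·|Z_R| = 0.01218 × 466.0 = 5.676 V

5.676 V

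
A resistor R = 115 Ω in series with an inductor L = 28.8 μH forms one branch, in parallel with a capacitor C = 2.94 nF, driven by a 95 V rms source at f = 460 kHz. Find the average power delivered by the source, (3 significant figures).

ω = 2πf = 2.89e+06 rad/s
X_L = ωL = 83.2 Ω
X_C = 1/(ωC) = 118 Ω
Branch 1 (R+jX_L): Z₁ = 115 + j83.2 Ω, |Z₁| = 142 Ω
Branch 2 (−jX_C): Z₂ = −j118 Ω
Parallel: Z = Z₁Z₂/(Z₁+Z₂), |Z| = 139 Ω, ∠Z = -37.4°
I = V/|Z| = 683 mA
P = VI cos φ = 95 × 0.683 × cos(-37.4°) = 51.5 W

51.5 W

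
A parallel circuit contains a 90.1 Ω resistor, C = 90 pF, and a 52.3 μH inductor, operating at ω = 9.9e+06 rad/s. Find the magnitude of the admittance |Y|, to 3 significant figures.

11.1 mS

X_L = ωL = 518 Ω
X_C = 1/(ωC) = 1120 Ω
Parallel: admittances add. Y = 1/R + 1/(jωL) + jωC
Y = (0.0111 − j0.00104) S
|Y| = 0.0111 S → |Z| = 1/|Y| = 89.7 Ω, ∠Z = −∠Y = 5.36°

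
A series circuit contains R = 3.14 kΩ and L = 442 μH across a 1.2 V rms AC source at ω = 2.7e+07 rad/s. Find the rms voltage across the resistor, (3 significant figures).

X_L = ωL = 11900 Ω
Z = 3140 + j11900 Ω
|Z| = √(3140² + 11900²) = 12300 Ω
I = V/|Z| = 97.2 μA
V_R = I·|Z_R| = 9.72e-05 × 3140 = 0.305 V

0.305 V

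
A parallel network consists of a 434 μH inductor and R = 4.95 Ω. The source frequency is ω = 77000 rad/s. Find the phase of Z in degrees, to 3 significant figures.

X_L = ωL = 33.4 Ω
Parallel: admittances add. Y = 1/R + 1/(jωL)
Y = (0.202 − j0.0299) S
|Y| = 0.204 S → |Z| = 1/|Y| = 4.90 Ω, ∠Z = −∠Y = 8.43°

8.43°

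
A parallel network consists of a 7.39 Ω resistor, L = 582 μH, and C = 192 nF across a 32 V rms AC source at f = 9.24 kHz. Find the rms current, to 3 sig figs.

ω = 2πf = 58060 rad/s
X_L = ωL = 33.8 Ω
X_C = 1/(ωC) = 89.7 Ω
Parallel: admittances add. Y = 1/R + 1/(jωL) + jωC
Y = (0.135 − j0.0184) S
|Y| = 0.137 S → |Z| = 1/|Y| = 7.32 Ω, ∠Z = −∠Y = 7.76°
I = V/|Z| = 32/7.32 = 4.37 A

4.37 A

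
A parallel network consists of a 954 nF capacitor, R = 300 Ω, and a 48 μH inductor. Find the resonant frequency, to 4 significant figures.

23.52 kHz

ω₀ = 1/√(LC) = 1/√(4.8e-05 × 9.54e-07) = 147800 rad/s
f₀ = ω₀/(2π) = 23.52 kHz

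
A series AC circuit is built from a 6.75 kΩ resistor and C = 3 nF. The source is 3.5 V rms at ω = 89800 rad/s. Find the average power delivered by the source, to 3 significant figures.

1.39 mW

X_C = 1/(ωC) = 3710 Ω
Z = 6750 − j3710 Ω
|Z| = √(6750² + 3710²) = 7700 Ω
∠Z = arctan(-3710/6750) = -28.8°
I = V/|Z| = 454 μA
P = VI cos φ = 3.5 × 0.000454 × cos(-28.8°) = 1.39 mW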